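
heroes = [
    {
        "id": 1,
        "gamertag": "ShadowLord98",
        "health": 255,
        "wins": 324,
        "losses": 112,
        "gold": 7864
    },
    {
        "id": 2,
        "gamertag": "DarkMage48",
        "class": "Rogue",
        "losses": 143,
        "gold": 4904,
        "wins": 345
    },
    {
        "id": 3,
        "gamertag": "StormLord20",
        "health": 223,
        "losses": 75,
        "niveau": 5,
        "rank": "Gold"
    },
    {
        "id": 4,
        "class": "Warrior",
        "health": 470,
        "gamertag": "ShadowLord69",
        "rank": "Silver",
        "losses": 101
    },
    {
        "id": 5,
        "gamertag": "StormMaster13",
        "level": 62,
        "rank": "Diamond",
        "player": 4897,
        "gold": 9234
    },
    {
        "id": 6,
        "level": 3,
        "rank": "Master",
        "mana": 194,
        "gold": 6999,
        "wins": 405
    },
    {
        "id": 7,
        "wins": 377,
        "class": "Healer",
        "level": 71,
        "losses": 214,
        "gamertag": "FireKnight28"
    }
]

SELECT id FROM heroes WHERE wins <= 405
[1, 2, 6, 7]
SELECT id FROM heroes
[1, 2, 3, 4, 5, 6, 7]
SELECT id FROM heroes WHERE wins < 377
[1, 2]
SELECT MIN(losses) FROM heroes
75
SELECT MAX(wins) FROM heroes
405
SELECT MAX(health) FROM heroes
470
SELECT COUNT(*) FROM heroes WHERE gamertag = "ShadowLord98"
1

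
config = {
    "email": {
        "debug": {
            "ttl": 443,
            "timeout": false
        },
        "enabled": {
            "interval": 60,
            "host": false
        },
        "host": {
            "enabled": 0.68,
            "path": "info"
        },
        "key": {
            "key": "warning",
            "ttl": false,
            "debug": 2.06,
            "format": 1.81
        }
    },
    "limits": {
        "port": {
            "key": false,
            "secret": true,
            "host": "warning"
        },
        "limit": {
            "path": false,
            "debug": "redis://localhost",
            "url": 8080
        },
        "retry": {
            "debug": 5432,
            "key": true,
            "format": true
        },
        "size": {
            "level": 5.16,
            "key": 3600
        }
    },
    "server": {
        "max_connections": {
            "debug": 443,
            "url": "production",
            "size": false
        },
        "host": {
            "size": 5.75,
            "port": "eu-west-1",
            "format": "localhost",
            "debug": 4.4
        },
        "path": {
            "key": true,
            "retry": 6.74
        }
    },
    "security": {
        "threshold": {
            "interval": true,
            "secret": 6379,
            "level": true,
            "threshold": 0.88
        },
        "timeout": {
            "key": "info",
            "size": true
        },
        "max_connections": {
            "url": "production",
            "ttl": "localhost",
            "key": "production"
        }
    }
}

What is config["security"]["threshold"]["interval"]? True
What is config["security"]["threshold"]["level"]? True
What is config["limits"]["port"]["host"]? "warning"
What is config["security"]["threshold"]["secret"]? 6379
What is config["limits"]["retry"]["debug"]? 5432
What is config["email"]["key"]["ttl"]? False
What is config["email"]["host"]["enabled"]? 0.68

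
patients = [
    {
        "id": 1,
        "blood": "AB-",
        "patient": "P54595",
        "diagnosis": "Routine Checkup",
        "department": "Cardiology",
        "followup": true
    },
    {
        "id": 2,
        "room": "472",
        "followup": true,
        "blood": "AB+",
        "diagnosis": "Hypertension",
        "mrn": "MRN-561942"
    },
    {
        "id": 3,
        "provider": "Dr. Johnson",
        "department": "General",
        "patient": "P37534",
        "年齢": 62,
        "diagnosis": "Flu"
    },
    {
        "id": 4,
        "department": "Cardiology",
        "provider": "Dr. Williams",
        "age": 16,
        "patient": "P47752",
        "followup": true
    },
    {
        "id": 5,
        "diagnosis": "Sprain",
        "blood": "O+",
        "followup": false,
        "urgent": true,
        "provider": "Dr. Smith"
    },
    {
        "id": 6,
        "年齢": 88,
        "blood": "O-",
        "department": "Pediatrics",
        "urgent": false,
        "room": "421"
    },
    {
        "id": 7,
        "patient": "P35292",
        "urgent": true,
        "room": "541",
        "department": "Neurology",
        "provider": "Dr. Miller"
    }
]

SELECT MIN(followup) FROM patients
False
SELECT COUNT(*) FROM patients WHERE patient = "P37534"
1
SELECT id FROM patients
[1, 2, 3, 4, 5, 6, 7]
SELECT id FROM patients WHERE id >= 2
[2, 3, 4, 5, 6, 7]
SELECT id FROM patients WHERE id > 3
[4, 5, 6, 7]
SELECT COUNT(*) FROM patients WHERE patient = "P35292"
1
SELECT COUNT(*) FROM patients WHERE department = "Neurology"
1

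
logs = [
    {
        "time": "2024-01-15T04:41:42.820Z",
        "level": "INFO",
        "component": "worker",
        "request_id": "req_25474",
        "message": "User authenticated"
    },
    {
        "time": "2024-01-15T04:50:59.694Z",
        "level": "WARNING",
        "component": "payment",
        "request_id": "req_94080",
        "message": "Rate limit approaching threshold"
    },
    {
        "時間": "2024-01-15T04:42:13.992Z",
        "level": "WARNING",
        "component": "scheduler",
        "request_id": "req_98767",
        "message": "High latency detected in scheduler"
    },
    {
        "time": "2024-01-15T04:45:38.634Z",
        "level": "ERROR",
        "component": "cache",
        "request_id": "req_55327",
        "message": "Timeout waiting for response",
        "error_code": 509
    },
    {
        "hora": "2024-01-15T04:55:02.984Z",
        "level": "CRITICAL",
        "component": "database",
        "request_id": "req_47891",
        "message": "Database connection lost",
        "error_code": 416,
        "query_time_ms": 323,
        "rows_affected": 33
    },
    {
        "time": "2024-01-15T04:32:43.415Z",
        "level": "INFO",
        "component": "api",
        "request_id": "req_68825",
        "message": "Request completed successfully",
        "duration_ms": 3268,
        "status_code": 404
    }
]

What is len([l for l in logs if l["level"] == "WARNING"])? 2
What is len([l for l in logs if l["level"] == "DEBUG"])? 0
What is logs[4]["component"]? "database"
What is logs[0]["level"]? "INFO"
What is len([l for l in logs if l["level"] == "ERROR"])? 1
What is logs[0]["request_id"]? "req_25474"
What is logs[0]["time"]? "2024-01-15T04:41:42.820Z"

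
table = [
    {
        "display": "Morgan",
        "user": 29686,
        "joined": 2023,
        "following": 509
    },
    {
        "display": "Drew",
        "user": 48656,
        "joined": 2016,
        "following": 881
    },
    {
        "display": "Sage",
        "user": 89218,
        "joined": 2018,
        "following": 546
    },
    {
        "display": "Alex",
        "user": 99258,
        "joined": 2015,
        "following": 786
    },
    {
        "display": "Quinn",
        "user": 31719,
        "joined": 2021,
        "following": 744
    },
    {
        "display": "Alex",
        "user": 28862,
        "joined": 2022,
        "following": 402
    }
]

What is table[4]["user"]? 31719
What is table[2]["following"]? 546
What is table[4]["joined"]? 2021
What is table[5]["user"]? 28862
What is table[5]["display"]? "Alex"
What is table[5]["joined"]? 2022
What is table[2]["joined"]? 2018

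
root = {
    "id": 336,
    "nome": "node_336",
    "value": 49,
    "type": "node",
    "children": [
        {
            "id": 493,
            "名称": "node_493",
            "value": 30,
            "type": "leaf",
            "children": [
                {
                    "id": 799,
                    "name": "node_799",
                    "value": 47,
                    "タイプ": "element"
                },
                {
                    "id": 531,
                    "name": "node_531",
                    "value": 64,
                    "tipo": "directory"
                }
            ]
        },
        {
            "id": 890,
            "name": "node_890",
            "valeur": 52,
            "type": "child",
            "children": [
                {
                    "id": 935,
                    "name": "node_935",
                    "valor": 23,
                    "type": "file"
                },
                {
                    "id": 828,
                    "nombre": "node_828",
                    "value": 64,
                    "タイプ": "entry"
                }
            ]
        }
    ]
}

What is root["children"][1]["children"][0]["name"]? "node_935"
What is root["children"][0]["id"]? 493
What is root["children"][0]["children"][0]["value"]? 47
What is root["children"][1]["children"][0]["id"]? 935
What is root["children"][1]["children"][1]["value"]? 64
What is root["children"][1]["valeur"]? 52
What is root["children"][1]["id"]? 890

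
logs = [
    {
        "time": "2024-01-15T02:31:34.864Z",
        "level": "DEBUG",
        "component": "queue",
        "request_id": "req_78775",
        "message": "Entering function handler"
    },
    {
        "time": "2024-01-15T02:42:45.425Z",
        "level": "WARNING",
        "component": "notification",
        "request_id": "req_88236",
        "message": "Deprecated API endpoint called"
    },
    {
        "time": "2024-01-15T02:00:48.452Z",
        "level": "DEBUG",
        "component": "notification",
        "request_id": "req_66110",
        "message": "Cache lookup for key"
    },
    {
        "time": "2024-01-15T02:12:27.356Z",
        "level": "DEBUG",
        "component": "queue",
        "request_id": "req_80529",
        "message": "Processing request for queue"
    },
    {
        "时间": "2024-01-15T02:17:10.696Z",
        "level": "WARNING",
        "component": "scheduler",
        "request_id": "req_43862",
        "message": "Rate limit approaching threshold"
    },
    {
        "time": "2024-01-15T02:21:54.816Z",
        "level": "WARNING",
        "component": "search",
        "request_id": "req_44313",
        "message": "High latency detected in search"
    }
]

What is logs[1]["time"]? "2024-01-15T02:42:45.425Z"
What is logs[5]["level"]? "WARNING"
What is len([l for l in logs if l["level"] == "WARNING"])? 3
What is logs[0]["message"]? "Entering function handler"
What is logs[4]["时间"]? "2024-01-15T02:17:10.696Z"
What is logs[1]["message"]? "Deprecated API endpoint called"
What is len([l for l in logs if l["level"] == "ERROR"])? 0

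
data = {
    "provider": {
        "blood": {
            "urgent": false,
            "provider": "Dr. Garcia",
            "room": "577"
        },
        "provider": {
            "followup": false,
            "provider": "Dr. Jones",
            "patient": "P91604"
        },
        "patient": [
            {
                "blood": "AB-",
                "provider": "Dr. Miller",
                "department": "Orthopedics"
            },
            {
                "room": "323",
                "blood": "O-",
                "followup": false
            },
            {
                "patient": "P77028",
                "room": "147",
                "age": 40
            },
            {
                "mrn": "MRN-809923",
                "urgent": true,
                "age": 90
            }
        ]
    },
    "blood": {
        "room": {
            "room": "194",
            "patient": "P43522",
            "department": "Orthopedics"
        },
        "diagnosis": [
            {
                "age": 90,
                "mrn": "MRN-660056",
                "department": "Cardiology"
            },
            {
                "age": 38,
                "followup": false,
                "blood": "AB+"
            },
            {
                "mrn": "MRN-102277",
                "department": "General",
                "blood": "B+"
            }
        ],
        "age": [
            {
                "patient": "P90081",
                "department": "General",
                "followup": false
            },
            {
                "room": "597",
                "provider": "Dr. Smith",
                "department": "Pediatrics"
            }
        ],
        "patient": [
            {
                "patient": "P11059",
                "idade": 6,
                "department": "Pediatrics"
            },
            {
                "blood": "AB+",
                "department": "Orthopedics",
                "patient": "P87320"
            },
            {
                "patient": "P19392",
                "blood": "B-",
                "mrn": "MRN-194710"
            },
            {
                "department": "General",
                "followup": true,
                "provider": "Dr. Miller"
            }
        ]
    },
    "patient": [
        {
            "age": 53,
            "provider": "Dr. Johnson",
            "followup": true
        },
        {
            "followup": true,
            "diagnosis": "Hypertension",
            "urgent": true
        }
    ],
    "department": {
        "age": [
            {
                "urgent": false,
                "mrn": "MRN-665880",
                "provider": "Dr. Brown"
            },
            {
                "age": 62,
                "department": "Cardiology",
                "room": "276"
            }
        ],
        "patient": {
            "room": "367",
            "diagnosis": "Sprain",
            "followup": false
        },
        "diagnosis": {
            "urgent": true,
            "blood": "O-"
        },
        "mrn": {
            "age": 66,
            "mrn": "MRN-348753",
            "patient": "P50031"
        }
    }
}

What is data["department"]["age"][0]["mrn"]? "MRN-665880"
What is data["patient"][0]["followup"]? True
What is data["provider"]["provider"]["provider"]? "Dr. Jones"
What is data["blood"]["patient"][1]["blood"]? "AB+"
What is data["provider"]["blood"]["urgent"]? False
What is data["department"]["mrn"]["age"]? 66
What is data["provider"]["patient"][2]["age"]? 40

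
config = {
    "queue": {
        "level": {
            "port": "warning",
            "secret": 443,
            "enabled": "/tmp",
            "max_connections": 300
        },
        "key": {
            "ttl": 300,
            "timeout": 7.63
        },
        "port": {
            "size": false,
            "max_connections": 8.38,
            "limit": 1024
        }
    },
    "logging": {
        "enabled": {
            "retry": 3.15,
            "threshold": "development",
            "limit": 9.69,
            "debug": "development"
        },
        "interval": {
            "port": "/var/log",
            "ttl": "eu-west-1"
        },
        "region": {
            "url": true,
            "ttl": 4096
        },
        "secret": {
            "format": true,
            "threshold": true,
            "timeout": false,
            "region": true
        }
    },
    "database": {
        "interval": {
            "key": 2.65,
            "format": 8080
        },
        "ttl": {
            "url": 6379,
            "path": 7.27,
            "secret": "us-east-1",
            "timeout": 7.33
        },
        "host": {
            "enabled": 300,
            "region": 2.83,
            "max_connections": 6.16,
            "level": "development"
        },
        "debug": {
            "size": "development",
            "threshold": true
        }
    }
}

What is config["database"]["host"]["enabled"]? 300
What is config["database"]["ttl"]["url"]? 6379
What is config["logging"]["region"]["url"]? True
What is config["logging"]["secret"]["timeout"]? False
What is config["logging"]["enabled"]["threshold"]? "development"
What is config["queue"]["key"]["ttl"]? 300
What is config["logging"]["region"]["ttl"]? 4096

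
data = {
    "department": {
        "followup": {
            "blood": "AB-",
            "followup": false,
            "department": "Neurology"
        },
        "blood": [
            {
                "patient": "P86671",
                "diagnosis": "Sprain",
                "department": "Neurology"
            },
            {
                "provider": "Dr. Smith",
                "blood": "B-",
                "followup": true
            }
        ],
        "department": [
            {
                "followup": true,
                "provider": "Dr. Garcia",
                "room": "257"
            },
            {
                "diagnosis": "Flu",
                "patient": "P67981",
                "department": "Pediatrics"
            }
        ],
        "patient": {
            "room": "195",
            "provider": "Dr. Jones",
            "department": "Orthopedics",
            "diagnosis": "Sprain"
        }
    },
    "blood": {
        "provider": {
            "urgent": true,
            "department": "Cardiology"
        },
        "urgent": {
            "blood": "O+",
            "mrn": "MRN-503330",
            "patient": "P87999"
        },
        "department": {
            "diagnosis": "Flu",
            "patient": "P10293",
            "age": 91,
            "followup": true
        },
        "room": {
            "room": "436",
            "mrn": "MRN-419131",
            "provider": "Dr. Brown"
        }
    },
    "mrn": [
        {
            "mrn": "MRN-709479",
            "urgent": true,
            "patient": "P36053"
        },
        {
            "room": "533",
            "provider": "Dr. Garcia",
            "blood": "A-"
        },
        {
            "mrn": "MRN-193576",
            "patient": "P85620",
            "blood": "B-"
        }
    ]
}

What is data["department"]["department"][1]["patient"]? "P67981"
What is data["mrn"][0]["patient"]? "P36053"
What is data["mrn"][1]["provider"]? "Dr. Garcia"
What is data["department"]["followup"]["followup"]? False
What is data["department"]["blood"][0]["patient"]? "P86671"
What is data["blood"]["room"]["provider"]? "Dr. Brown"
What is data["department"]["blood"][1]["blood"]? "B-"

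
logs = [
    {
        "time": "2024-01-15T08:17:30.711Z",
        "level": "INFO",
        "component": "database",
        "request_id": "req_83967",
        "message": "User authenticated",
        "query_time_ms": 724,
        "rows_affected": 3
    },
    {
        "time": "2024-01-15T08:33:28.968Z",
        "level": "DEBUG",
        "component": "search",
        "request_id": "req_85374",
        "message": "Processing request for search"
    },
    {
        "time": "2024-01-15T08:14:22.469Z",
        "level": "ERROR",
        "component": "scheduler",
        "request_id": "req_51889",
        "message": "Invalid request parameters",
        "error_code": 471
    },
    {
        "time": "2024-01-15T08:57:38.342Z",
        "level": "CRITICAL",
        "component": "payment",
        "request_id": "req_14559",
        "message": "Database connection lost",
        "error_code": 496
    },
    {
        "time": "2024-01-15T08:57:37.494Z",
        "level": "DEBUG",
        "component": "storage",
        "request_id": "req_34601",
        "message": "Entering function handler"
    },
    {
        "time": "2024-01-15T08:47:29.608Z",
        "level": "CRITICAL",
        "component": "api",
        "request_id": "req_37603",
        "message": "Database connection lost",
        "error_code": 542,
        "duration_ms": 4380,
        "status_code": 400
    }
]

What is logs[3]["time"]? "2024-01-15T08:57:38.342Z"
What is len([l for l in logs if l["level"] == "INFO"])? 1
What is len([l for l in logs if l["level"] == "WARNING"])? 0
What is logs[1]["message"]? "Processing request for search"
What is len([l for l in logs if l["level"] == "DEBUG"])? 2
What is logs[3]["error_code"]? 496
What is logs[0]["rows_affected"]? 3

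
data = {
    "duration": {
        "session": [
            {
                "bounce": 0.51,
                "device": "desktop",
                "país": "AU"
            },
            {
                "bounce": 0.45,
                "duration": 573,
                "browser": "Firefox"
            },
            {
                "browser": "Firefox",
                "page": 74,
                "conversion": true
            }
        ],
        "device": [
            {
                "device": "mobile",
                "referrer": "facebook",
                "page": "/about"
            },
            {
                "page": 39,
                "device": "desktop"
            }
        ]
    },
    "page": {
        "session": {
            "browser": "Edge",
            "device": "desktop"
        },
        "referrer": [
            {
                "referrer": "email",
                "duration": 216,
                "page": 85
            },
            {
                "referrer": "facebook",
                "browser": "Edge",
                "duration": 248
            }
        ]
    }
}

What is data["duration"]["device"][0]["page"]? "/about"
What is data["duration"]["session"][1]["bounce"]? 0.45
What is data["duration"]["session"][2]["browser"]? "Firefox"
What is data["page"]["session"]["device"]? "desktop"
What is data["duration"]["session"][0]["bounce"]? 0.51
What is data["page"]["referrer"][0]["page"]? 85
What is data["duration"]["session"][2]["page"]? 74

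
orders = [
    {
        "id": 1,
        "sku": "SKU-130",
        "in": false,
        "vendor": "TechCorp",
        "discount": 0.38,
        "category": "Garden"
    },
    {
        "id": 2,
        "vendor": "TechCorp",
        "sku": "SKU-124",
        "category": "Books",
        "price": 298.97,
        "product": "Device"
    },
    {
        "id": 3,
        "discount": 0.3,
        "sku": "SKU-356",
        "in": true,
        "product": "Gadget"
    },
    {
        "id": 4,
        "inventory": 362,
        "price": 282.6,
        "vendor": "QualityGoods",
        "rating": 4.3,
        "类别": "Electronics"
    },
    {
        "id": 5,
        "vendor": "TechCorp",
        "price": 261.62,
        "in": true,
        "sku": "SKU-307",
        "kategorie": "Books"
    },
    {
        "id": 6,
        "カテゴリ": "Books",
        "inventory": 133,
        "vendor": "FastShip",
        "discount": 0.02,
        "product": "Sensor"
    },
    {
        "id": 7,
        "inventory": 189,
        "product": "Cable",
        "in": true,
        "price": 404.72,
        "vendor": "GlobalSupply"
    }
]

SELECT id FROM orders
[1, 2, 3, 4, 5, 6, 7]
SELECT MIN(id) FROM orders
1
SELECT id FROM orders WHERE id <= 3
[1, 2, 3]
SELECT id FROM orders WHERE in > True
[]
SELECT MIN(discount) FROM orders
0.02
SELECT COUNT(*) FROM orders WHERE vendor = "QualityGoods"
1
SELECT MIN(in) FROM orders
False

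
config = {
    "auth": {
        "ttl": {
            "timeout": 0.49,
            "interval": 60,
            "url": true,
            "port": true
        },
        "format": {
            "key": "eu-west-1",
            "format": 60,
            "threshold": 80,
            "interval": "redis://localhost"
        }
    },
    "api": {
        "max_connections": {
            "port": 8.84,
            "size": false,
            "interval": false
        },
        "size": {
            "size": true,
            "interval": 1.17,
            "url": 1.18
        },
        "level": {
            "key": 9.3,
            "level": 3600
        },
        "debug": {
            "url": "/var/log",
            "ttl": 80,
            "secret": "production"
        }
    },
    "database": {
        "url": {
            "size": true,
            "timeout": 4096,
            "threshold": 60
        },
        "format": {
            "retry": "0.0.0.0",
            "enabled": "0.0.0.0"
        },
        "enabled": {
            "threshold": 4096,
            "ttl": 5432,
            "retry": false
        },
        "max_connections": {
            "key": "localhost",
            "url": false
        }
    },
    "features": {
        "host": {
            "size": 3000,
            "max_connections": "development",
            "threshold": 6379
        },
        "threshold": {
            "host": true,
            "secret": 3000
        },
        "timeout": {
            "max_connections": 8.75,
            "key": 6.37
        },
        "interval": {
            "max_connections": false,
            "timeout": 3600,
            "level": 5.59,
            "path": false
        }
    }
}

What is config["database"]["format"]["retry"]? "0.0.0.0"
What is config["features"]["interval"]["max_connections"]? False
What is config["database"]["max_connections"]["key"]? "localhost"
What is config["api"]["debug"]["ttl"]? 80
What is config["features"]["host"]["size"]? 3000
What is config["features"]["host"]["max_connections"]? "development"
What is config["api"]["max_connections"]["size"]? False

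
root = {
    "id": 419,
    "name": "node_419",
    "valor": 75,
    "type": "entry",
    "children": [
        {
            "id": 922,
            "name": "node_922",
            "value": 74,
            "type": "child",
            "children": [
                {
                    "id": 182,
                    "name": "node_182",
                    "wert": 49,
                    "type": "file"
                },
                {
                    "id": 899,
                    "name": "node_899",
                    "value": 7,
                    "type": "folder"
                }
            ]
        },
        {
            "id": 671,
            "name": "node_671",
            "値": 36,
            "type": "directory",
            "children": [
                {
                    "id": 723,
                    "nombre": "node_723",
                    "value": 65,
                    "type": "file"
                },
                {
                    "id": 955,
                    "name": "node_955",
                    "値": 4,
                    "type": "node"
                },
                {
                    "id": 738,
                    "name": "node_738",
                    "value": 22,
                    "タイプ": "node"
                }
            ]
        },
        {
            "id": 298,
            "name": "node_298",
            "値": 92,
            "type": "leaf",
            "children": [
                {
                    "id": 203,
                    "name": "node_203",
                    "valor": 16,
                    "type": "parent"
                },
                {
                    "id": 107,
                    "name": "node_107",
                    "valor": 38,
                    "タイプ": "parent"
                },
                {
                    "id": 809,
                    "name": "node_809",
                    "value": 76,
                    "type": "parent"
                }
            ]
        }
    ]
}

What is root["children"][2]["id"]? 298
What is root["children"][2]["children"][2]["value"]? 76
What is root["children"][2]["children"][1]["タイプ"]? "parent"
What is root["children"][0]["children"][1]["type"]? "folder"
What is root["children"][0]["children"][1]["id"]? 899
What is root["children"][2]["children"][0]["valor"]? 16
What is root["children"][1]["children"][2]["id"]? 738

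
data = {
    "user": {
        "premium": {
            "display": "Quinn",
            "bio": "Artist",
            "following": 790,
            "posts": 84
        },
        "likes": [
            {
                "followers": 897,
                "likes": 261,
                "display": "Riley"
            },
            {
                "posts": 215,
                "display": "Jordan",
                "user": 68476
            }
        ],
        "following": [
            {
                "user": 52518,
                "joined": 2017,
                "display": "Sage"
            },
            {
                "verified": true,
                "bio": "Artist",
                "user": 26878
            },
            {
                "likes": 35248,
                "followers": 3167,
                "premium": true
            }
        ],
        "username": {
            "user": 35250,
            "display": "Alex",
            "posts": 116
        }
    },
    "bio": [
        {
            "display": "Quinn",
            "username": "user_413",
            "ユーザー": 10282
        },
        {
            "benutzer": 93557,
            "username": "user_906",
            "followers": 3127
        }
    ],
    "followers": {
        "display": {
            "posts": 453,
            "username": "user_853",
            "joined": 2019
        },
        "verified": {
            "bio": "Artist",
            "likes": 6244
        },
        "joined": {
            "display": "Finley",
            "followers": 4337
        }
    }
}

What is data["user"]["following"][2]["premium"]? True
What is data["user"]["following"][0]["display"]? "Sage"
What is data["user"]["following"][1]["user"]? 26878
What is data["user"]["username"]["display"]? "Alex"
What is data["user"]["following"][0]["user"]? 52518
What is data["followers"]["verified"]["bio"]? "Artist"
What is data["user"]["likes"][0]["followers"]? 897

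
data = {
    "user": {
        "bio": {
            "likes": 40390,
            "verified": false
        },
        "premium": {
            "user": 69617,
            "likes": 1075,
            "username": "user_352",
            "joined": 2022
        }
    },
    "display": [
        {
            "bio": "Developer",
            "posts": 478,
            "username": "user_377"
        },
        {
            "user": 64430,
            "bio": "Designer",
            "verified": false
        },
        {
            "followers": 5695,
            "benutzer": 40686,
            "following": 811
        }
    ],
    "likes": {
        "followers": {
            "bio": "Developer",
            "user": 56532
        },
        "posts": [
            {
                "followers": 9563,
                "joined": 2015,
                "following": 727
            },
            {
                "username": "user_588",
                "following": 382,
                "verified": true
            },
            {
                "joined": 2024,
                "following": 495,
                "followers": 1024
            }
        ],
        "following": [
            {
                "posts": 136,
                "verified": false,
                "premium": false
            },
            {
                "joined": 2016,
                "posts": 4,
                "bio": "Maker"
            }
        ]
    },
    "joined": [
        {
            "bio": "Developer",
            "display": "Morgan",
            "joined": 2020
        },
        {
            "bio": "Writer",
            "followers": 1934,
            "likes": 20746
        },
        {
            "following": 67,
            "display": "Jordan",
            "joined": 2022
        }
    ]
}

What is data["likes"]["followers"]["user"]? 56532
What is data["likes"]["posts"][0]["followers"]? 9563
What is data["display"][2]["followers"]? 5695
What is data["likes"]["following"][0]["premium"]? False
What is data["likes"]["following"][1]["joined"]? 2016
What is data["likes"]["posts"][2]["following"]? 495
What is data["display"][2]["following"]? 811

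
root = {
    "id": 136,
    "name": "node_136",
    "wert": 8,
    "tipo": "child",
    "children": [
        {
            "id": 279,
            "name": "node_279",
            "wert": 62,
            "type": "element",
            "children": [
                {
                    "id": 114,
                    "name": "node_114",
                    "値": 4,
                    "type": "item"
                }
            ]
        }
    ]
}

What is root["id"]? 136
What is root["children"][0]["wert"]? 62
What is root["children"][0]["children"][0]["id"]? 114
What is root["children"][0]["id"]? 279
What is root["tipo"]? "child"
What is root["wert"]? 8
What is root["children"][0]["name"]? "node_279"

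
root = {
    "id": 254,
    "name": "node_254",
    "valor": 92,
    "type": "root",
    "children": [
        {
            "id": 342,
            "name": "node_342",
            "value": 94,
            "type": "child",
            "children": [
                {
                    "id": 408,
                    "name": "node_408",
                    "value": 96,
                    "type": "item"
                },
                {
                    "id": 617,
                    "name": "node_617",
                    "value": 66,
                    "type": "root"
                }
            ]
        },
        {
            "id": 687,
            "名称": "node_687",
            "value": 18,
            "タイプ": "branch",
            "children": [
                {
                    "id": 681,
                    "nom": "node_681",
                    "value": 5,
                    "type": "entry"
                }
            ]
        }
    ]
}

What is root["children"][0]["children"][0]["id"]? 408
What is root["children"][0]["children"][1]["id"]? 617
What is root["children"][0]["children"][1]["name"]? "node_617"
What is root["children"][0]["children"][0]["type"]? "item"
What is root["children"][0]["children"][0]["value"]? 96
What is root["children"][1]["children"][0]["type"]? "entry"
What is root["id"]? 254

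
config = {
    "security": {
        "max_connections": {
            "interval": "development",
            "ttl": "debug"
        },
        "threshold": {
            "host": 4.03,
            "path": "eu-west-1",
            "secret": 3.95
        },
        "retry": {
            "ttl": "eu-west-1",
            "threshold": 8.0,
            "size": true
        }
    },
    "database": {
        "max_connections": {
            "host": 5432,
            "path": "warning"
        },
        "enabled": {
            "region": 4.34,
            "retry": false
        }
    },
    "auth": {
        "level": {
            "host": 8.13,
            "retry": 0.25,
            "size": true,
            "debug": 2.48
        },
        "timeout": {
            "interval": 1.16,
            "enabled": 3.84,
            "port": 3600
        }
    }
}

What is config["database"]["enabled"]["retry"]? False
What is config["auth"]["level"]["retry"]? 0.25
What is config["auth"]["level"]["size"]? True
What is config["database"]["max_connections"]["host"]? 5432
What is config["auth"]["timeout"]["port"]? 3600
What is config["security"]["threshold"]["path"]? "eu-west-1"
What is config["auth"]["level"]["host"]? 8.13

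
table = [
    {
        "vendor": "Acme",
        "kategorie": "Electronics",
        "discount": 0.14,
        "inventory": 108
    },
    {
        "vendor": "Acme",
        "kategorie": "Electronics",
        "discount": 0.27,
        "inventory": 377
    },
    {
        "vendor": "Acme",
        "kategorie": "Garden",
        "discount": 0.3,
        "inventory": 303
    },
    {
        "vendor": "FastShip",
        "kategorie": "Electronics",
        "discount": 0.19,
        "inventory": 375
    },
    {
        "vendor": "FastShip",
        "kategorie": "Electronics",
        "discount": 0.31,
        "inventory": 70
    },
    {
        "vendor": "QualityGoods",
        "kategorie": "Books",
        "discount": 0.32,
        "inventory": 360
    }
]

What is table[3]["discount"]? 0.19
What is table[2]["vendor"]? "Acme"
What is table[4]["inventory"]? 70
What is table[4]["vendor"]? "FastShip"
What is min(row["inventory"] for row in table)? 70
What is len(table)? 6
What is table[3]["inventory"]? 375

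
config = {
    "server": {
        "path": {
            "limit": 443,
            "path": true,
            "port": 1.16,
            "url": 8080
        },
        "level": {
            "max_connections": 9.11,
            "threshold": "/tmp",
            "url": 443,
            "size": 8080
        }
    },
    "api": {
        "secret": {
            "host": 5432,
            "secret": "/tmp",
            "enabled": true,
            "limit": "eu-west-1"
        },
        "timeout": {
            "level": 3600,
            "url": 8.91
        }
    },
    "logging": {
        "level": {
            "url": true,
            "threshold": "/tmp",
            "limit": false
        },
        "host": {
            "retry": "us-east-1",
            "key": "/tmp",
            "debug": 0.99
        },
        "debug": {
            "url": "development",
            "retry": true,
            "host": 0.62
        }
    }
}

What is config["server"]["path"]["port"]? 1.16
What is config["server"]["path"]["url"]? 8080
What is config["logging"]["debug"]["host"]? 0.62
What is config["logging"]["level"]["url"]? True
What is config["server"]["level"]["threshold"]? "/tmp"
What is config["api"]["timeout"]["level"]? 3600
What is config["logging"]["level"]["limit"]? False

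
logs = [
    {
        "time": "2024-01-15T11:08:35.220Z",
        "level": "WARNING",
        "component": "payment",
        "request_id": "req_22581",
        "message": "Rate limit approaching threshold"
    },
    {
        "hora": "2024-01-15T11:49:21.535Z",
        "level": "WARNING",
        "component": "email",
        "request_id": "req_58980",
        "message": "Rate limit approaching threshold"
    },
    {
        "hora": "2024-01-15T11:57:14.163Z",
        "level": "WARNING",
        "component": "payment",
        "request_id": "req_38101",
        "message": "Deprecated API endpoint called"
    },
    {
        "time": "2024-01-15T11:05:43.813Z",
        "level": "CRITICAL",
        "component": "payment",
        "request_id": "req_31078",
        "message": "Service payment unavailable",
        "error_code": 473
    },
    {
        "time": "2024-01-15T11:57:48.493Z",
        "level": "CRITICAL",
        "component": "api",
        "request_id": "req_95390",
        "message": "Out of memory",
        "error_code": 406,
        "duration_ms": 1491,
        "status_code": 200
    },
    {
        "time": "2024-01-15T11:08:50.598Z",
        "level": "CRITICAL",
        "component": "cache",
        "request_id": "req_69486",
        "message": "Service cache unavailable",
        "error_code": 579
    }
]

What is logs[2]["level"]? "WARNING"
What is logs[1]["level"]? "WARNING"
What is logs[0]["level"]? "WARNING"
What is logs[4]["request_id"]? "req_95390"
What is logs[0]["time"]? "2024-01-15T11:08:35.220Z"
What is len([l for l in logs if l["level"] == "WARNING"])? 3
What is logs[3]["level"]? "CRITICAL"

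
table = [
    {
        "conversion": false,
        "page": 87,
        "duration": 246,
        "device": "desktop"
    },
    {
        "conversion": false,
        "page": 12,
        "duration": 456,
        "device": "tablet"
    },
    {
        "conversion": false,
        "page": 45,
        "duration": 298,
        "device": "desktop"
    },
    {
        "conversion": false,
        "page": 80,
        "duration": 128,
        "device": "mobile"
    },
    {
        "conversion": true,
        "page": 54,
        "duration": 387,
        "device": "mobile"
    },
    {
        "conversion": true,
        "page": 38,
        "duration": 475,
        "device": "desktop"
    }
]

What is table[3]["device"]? "mobile"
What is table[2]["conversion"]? False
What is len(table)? 6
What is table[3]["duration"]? 128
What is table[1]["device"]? "tablet"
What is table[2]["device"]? "desktop"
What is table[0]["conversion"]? False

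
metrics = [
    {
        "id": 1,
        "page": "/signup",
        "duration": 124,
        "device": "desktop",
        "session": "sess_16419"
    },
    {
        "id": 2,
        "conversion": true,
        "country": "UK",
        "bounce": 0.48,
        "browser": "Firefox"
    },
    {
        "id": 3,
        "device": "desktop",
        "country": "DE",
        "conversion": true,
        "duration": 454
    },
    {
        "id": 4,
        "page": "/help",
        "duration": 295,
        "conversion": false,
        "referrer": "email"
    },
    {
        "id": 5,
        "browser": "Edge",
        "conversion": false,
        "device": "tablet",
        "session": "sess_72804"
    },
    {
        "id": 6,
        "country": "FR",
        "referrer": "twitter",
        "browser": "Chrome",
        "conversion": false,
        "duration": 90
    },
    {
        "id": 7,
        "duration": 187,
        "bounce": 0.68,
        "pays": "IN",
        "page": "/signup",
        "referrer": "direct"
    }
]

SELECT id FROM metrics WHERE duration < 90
[]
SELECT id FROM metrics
[1, 2, 3, 4, 5, 6, 7]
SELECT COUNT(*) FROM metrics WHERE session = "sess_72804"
1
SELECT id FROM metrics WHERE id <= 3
[1, 2, 3]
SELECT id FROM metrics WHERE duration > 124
[3, 4, 7]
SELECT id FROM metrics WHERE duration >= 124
[1, 3, 4, 7]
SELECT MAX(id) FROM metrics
7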